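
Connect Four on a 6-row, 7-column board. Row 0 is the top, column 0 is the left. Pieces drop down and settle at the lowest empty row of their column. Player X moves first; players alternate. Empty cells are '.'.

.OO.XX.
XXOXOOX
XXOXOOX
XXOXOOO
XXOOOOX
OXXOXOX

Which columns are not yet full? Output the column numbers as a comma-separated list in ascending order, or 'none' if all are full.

col 0: top cell = '.' → open
col 1: top cell = 'O' → FULL
col 2: top cell = 'O' → FULL
col 3: top cell = '.' → open
col 4: top cell = 'X' → FULL
col 5: top cell = 'X' → FULL
col 6: top cell = '.' → open

Answer: 0,3,6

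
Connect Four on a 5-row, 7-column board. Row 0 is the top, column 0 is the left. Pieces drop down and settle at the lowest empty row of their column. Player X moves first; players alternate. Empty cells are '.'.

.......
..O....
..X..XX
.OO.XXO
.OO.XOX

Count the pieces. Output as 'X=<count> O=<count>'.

X=7 O=7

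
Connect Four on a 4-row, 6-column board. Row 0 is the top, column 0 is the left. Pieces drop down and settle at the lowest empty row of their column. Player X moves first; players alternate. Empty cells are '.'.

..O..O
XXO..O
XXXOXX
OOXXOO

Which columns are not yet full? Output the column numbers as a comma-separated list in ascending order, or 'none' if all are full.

Answer: 0,1,3,4

Derivation:
col 0: top cell = '.' → open
col 1: top cell = '.' → open
col 2: top cell = 'O' → FULL
col 3: top cell = '.' → open
col 4: top cell = '.' → open
col 5: top cell = 'O' → FULL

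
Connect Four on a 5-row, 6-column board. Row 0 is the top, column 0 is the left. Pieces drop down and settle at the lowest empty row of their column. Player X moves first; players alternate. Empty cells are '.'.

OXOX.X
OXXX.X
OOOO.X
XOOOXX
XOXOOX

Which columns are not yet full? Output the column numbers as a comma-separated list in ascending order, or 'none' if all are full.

col 0: top cell = 'O' → FULL
col 1: top cell = 'X' → FULL
col 2: top cell = 'O' → FULL
col 3: top cell = 'X' → FULL
col 4: top cell = '.' → open
col 5: top cell = 'X' → FULL

Answer: 4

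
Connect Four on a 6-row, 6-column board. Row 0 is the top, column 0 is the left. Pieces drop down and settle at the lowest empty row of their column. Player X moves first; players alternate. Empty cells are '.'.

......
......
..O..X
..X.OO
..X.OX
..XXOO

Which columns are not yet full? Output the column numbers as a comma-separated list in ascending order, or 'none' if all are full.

Answer: 0,1,2,3,4,5

Derivation:
col 0: top cell = '.' → open
col 1: top cell = '.' → open
col 2: top cell = '.' → open
col 3: top cell = '.' → open
col 4: top cell = '.' → open
col 5: top cell = '.' → open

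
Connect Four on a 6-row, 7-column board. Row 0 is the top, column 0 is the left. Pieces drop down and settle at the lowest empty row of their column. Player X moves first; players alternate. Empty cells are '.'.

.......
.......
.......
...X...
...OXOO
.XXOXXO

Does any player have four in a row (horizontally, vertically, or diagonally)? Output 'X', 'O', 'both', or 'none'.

none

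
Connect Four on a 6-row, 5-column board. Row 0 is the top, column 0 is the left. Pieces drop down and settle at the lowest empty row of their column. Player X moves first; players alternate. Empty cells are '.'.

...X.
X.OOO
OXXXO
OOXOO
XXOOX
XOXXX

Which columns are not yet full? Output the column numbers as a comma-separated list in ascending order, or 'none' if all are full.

col 0: top cell = '.' → open
col 1: top cell = '.' → open
col 2: top cell = '.' → open
col 3: top cell = 'X' → FULL
col 4: top cell = '.' → open

Answer: 0,1,2,4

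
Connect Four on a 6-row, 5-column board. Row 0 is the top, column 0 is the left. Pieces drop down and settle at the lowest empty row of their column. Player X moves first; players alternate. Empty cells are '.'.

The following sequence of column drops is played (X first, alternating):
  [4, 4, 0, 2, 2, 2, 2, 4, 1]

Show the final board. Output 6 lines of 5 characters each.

Answer: .....
.....
..X..
..O.O
..X.O
XXO.X

Derivation:
Move 1: X drops in col 4, lands at row 5
Move 2: O drops in col 4, lands at row 4
Move 3: X drops in col 0, lands at row 5
Move 4: O drops in col 2, lands at row 5
Move 5: X drops in col 2, lands at row 4
Move 6: O drops in col 2, lands at row 3
Move 7: X drops in col 2, lands at row 2
Move 8: O drops in col 4, lands at row 3
Move 9: X drops in col 1, lands at row 5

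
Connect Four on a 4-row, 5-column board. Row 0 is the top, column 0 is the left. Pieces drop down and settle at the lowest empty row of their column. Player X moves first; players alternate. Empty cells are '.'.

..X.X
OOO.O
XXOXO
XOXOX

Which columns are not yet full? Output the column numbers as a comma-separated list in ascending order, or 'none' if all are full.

col 0: top cell = '.' → open
col 1: top cell = '.' → open
col 2: top cell = 'X' → FULL
col 3: top cell = '.' → open
col 4: top cell = 'X' → FULL

Answer: 0,1,3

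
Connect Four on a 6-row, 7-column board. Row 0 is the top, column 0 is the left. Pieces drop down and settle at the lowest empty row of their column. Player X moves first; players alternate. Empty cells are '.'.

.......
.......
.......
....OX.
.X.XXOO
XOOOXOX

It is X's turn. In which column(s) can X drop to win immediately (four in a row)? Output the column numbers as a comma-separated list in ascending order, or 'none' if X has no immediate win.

col 0: drop X → no win
col 1: drop X → no win
col 2: drop X → WIN!
col 3: drop X → no win
col 4: drop X → no win
col 5: drop X → no win
col 6: drop X → no win

Answer: 2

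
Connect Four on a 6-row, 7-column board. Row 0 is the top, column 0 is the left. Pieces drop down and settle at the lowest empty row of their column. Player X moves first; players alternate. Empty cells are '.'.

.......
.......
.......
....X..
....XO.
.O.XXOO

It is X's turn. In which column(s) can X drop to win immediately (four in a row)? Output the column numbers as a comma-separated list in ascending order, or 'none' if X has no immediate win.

col 0: drop X → no win
col 1: drop X → no win
col 2: drop X → no win
col 3: drop X → no win
col 4: drop X → WIN!
col 5: drop X → no win
col 6: drop X → no win

Answer: 4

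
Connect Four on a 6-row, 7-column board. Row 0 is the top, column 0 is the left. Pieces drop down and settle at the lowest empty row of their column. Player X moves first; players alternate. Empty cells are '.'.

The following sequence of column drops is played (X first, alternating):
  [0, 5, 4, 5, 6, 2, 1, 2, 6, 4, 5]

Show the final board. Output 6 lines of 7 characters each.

Answer: .......
.......
.......
.....X.
..O.OOX
XXO.XOX

Derivation:
Move 1: X drops in col 0, lands at row 5
Move 2: O drops in col 5, lands at row 5
Move 3: X drops in col 4, lands at row 5
Move 4: O drops in col 5, lands at row 4
Move 5: X drops in col 6, lands at row 5
Move 6: O drops in col 2, lands at row 5
Move 7: X drops in col 1, lands at row 5
Move 8: O drops in col 2, lands at row 4
Move 9: X drops in col 6, lands at row 4
Move 10: O drops in col 4, lands at row 4
Move 11: X drops in col 5, lands at row 3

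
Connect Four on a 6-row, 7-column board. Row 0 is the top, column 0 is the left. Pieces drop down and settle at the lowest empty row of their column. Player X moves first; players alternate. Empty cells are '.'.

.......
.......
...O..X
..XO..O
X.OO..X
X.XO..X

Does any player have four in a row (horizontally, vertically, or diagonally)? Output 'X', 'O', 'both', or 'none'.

O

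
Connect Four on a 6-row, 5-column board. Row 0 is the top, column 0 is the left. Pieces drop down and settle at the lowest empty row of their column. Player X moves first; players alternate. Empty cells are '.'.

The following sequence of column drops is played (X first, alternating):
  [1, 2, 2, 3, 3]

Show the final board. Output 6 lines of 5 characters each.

Answer: .....
.....
.....
.....
..XX.
.XOO.

Derivation:
Move 1: X drops in col 1, lands at row 5
Move 2: O drops in col 2, lands at row 5
Move 3: X drops in col 2, lands at row 4
Move 4: O drops in col 3, lands at row 5
Move 5: X drops in col 3, lands at row 4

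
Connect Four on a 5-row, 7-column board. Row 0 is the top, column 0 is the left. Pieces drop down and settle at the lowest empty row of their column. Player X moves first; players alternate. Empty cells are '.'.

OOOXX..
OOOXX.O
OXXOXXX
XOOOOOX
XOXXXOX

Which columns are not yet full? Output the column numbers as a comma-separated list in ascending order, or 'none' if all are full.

Answer: 5,6

Derivation:
col 0: top cell = 'O' → FULL
col 1: top cell = 'O' → FULL
col 2: top cell = 'O' → FULL
col 3: top cell = 'X' → FULL
col 4: top cell = 'X' → FULL
col 5: top cell = '.' → open
col 6: top cell = '.' → open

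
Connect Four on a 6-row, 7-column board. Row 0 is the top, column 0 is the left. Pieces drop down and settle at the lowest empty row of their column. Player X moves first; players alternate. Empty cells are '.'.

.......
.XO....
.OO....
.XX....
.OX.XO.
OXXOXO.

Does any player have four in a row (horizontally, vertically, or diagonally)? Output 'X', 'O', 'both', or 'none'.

none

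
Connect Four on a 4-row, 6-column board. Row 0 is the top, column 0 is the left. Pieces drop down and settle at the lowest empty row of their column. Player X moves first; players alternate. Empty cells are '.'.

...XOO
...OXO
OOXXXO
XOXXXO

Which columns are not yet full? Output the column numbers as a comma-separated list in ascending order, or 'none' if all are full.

Answer: 0,1,2

Derivation:
col 0: top cell = '.' → open
col 1: top cell = '.' → open
col 2: top cell = '.' → open
col 3: top cell = 'X' → FULL
col 4: top cell = 'O' → FULL
col 5: top cell = 'O' → FULL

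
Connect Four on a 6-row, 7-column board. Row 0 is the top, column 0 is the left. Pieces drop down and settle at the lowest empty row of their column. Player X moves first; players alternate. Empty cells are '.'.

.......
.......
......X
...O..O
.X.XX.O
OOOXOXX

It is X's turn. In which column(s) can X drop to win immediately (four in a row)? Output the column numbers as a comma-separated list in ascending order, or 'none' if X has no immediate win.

Answer: 2

Derivation:
col 0: drop X → no win
col 1: drop X → no win
col 2: drop X → WIN!
col 3: drop X → no win
col 4: drop X → no win
col 5: drop X → no win
col 6: drop X → no win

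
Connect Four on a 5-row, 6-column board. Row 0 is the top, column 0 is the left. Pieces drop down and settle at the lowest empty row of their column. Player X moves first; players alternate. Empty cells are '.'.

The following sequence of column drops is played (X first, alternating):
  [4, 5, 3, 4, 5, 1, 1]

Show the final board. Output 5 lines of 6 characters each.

Move 1: X drops in col 4, lands at row 4
Move 2: O drops in col 5, lands at row 4
Move 3: X drops in col 3, lands at row 4
Move 4: O drops in col 4, lands at row 3
Move 5: X drops in col 5, lands at row 3
Move 6: O drops in col 1, lands at row 4
Move 7: X drops in col 1, lands at row 3

Answer: ......
......
......
.X..OX
.O.XXO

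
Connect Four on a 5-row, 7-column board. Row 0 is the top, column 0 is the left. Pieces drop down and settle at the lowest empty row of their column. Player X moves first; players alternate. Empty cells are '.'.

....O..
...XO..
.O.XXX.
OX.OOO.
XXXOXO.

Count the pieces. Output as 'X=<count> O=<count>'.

X=9 O=9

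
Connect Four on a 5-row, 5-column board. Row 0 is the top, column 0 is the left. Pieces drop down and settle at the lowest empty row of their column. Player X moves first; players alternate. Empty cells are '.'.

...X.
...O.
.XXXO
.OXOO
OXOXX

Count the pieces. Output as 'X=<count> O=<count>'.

X=8 O=7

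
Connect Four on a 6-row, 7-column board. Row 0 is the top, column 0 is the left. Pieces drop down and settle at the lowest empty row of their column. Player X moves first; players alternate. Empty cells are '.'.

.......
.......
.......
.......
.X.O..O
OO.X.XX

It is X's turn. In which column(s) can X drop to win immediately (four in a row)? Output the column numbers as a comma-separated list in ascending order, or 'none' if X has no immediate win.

col 0: drop X → no win
col 1: drop X → no win
col 2: drop X → no win
col 3: drop X → no win
col 4: drop X → WIN!
col 5: drop X → no win
col 6: drop X → no win

Answer: 4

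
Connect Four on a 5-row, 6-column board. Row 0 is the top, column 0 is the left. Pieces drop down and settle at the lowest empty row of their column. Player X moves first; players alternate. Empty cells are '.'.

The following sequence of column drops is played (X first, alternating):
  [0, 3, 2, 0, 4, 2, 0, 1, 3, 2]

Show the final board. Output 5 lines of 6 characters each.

Answer: ......
......
X.O...
O.OX..
XOXOX.

Derivation:
Move 1: X drops in col 0, lands at row 4
Move 2: O drops in col 3, lands at row 4
Move 3: X drops in col 2, lands at row 4
Move 4: O drops in col 0, lands at row 3
Move 5: X drops in col 4, lands at row 4
Move 6: O drops in col 2, lands at row 3
Move 7: X drops in col 0, lands at row 2
Move 8: O drops in col 1, lands at row 4
Move 9: X drops in col 3, lands at row 3
Move 10: O drops in col 2, lands at row 2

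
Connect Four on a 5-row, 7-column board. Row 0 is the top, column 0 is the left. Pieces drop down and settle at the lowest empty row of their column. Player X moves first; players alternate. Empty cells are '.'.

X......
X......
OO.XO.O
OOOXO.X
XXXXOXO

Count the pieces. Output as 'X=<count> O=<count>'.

X=10 O=10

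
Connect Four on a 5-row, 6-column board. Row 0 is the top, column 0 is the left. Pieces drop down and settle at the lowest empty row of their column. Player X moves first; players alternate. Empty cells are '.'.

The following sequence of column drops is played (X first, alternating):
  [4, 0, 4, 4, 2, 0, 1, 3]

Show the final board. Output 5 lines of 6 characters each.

Move 1: X drops in col 4, lands at row 4
Move 2: O drops in col 0, lands at row 4
Move 3: X drops in col 4, lands at row 3
Move 4: O drops in col 4, lands at row 2
Move 5: X drops in col 2, lands at row 4
Move 6: O drops in col 0, lands at row 3
Move 7: X drops in col 1, lands at row 4
Move 8: O drops in col 3, lands at row 4

Answer: ......
......
....O.
O...X.
OXXOX.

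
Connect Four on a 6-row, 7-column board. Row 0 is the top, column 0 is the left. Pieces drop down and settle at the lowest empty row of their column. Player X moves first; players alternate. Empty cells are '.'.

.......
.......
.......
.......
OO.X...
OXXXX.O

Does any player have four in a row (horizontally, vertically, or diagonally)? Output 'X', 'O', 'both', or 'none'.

X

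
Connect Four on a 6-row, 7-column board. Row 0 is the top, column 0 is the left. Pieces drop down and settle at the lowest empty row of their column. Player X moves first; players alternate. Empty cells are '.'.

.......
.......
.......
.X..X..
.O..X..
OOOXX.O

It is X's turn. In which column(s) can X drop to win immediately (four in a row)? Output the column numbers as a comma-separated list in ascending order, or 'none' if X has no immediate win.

Answer: 4

Derivation:
col 0: drop X → no win
col 1: drop X → no win
col 2: drop X → no win
col 3: drop X → no win
col 4: drop X → WIN!
col 5: drop X → no win
col 6: drop X → no win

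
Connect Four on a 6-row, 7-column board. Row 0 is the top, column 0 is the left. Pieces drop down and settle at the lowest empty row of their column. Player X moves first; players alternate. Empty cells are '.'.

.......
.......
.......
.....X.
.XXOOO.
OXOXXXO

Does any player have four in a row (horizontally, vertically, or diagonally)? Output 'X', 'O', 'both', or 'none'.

none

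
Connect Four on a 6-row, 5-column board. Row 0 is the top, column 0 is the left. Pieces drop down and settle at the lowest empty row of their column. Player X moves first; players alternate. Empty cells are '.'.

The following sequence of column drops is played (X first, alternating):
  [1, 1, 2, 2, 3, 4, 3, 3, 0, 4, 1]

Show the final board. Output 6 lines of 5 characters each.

Move 1: X drops in col 1, lands at row 5
Move 2: O drops in col 1, lands at row 4
Move 3: X drops in col 2, lands at row 5
Move 4: O drops in col 2, lands at row 4
Move 5: X drops in col 3, lands at row 5
Move 6: O drops in col 4, lands at row 5
Move 7: X drops in col 3, lands at row 4
Move 8: O drops in col 3, lands at row 3
Move 9: X drops in col 0, lands at row 5
Move 10: O drops in col 4, lands at row 4
Move 11: X drops in col 1, lands at row 3

Answer: .....
.....
.....
.X.O.
.OOXO
XXXXO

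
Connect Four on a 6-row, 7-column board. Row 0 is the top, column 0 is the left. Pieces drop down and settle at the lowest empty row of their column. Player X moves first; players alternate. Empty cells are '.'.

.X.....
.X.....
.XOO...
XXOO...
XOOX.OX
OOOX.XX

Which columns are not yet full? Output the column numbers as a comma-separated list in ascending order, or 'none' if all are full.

col 0: top cell = '.' → open
col 1: top cell = 'X' → FULL
col 2: top cell = '.' → open
col 3: top cell = '.' → open
col 4: top cell = '.' → open
col 5: top cell = '.' → open
col 6: top cell = '.' → open

Answer: 0,2,3,4,5,6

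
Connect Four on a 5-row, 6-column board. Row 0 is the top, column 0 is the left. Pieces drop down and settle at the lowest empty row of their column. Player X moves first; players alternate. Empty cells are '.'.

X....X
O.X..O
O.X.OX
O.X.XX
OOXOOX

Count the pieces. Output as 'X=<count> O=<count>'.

X=10 O=9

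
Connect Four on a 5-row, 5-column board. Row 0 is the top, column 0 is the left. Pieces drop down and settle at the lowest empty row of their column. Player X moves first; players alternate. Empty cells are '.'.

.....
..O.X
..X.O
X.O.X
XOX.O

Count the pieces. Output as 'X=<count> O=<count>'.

X=6 O=5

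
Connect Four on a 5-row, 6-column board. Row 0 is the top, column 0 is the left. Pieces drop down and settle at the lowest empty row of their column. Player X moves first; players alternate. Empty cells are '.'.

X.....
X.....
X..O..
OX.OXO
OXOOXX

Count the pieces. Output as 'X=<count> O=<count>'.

X=8 O=7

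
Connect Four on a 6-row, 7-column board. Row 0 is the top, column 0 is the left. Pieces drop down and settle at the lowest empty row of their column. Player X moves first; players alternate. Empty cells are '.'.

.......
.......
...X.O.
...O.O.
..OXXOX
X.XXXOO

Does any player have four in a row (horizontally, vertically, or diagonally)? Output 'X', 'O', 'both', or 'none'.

O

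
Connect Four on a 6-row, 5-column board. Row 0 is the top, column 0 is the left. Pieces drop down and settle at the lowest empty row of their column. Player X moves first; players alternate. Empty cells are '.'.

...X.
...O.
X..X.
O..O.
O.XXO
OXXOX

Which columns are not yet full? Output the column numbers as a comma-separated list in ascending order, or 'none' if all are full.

Answer: 0,1,2,4

Derivation:
col 0: top cell = '.' → open
col 1: top cell = '.' → open
col 2: top cell = '.' → open
col 3: top cell = 'X' → FULL
col 4: top cell = '.' → open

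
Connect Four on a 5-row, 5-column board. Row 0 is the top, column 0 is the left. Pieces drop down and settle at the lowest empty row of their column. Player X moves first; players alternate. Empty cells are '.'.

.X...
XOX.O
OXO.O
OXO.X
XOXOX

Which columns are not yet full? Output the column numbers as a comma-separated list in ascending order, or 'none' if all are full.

col 0: top cell = '.' → open
col 1: top cell = 'X' → FULL
col 2: top cell = '.' → open
col 3: top cell = '.' → open
col 4: top cell = '.' → open

Answer: 0,2,3,4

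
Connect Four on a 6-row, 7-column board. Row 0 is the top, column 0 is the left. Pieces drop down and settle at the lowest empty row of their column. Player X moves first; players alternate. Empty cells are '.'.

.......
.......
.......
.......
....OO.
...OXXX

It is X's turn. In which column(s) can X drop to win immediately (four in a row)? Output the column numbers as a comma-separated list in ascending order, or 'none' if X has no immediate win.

col 0: drop X → no win
col 1: drop X → no win
col 2: drop X → no win
col 3: drop X → no win
col 4: drop X → no win
col 5: drop X → no win
col 6: drop X → no win

Answer: none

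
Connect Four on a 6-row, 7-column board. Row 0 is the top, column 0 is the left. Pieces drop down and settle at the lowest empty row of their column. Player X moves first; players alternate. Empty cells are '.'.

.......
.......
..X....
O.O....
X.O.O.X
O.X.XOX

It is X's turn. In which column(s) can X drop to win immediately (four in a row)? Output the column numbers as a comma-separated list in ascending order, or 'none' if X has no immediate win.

Answer: none

Derivation:
col 0: drop X → no win
col 1: drop X → no win
col 2: drop X → no win
col 3: drop X → no win
col 4: drop X → no win
col 5: drop X → no win
col 6: drop X → no win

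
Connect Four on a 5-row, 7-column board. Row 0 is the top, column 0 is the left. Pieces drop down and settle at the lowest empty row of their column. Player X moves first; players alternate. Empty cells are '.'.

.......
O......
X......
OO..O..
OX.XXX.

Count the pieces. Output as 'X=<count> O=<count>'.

X=5 O=5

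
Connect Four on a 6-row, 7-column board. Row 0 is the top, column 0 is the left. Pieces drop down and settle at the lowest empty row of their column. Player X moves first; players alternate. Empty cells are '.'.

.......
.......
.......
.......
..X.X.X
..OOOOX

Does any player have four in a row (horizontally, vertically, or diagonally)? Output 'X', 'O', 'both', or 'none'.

O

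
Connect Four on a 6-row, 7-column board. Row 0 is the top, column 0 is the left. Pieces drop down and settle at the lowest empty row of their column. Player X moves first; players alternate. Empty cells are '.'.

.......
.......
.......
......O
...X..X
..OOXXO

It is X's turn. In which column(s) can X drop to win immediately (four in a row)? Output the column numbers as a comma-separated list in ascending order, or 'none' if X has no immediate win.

Answer: none

Derivation:
col 0: drop X → no win
col 1: drop X → no win
col 2: drop X → no win
col 3: drop X → no win
col 4: drop X → no win
col 5: drop X → no win
col 6: drop X → no win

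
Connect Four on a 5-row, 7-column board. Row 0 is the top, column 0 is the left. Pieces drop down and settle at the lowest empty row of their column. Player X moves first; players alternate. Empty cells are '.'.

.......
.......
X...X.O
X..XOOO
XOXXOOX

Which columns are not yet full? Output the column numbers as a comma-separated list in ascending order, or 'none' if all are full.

col 0: top cell = '.' → open
col 1: top cell = '.' → open
col 2: top cell = '.' → open
col 3: top cell = '.' → open
col 4: top cell = '.' → open
col 5: top cell = '.' → open
col 6: top cell = '.' → open

Answer: 0,1,2,3,4,5,6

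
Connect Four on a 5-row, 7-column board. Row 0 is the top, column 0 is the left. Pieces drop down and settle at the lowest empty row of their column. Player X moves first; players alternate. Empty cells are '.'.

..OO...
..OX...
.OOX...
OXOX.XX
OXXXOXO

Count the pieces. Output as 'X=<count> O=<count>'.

X=10 O=10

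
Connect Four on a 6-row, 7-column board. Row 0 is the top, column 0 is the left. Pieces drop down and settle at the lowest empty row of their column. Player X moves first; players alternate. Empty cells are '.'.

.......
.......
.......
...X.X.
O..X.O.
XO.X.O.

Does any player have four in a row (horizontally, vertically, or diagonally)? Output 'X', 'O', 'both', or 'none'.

none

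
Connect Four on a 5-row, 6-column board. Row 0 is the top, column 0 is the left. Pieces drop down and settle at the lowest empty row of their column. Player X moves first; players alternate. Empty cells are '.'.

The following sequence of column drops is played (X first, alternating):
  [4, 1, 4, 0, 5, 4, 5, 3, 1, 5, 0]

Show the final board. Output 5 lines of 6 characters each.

Move 1: X drops in col 4, lands at row 4
Move 2: O drops in col 1, lands at row 4
Move 3: X drops in col 4, lands at row 3
Move 4: O drops in col 0, lands at row 4
Move 5: X drops in col 5, lands at row 4
Move 6: O drops in col 4, lands at row 2
Move 7: X drops in col 5, lands at row 3
Move 8: O drops in col 3, lands at row 4
Move 9: X drops in col 1, lands at row 3
Move 10: O drops in col 5, lands at row 2
Move 11: X drops in col 0, lands at row 3

Answer: ......
......
....OO
XX..XX
OO.OXX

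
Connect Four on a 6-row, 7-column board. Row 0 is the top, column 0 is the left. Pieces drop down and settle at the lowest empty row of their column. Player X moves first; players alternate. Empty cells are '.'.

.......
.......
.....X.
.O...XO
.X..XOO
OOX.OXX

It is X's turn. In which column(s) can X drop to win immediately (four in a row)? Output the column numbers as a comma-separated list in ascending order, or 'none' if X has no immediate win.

Answer: none

Derivation:
col 0: drop X → no win
col 1: drop X → no win
col 2: drop X → no win
col 3: drop X → no win
col 4: drop X → no win
col 5: drop X → no win
col 6: drop X → no win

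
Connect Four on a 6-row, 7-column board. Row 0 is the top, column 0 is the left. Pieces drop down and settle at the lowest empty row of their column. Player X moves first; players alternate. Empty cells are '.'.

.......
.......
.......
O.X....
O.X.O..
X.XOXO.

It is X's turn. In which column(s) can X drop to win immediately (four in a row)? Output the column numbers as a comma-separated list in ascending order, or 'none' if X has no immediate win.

col 0: drop X → no win
col 1: drop X → no win
col 2: drop X → WIN!
col 3: drop X → no win
col 4: drop X → no win
col 5: drop X → no win
col 6: drop X → no win

Answer: 2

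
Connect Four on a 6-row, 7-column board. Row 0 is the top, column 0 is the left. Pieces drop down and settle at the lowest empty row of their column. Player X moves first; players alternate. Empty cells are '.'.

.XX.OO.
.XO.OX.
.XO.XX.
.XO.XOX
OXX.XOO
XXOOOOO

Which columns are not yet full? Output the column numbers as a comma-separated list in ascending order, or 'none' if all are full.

col 0: top cell = '.' → open
col 1: top cell = 'X' → FULL
col 2: top cell = 'X' → FULL
col 3: top cell = '.' → open
col 4: top cell = 'O' → FULL
col 5: top cell = 'O' → FULL
col 6: top cell = '.' → open

Answer: 0,3,6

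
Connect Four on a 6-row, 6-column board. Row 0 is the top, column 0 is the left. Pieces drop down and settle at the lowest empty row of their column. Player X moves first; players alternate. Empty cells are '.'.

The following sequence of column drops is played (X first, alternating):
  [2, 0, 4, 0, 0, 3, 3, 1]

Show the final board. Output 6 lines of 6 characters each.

Answer: ......
......
......
X.....
O..X..
OOXOX.

Derivation:
Move 1: X drops in col 2, lands at row 5
Move 2: O drops in col 0, lands at row 5
Move 3: X drops in col 4, lands at row 5
Move 4: O drops in col 0, lands at row 4
Move 5: X drops in col 0, lands at row 3
Move 6: O drops in col 3, lands at row 5
Move 7: X drops in col 3, lands at row 4
Move 8: O drops in col 1, lands at row 5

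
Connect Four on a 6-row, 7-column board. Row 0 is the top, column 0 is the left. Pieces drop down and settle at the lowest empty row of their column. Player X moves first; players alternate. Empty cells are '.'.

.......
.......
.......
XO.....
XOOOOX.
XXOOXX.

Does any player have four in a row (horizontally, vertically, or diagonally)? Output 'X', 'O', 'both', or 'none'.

O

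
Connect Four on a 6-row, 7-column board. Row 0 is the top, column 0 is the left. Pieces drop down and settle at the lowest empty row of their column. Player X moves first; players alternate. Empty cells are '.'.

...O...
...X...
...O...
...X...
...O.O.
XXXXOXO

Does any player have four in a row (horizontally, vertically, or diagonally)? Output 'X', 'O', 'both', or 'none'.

X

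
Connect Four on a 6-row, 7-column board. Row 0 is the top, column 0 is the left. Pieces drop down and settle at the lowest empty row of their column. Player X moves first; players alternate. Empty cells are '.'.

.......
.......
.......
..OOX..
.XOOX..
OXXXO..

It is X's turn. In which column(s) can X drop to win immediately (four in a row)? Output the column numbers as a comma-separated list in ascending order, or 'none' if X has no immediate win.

Answer: none

Derivation:
col 0: drop X → no win
col 1: drop X → no win
col 2: drop X → no win
col 3: drop X → no win
col 4: drop X → no win
col 5: drop X → no win
col 6: drop X → no win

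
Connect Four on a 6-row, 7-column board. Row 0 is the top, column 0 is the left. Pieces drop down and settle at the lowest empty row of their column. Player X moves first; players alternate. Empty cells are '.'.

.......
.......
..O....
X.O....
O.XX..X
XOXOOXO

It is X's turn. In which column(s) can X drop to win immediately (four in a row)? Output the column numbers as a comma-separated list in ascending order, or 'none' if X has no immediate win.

Answer: none

Derivation:
col 0: drop X → no win
col 1: drop X → no win
col 2: drop X → no win
col 3: drop X → no win
col 4: drop X → no win
col 5: drop X → no win
col 6: drop X → no win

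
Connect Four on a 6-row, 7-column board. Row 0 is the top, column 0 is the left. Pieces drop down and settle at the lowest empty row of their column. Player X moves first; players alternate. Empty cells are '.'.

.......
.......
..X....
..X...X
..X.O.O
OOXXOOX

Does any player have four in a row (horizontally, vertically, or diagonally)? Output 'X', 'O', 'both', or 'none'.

X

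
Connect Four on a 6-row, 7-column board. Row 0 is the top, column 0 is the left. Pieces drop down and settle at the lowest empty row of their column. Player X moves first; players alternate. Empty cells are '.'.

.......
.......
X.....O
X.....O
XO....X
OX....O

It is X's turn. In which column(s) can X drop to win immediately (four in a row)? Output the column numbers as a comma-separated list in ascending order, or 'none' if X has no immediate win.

col 0: drop X → WIN!
col 1: drop X → no win
col 2: drop X → no win
col 3: drop X → no win
col 4: drop X → no win
col 5: drop X → no win
col 6: drop X → no win

Answer: 0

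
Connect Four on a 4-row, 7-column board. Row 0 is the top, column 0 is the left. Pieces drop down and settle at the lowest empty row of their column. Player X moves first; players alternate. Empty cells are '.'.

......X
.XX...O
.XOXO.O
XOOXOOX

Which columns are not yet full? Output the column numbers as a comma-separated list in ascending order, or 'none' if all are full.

Answer: 0,1,2,3,4,5

Derivation:
col 0: top cell = '.' → open
col 1: top cell = '.' → open
col 2: top cell = '.' → open
col 3: top cell = '.' → open
col 4: top cell = '.' → open
col 5: top cell = '.' → open
col 6: top cell = 'X' → FULL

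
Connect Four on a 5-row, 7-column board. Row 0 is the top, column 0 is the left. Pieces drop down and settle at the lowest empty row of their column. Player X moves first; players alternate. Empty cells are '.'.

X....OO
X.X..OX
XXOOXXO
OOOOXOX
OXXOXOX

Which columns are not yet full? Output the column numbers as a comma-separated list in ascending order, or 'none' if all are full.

col 0: top cell = 'X' → FULL
col 1: top cell = '.' → open
col 2: top cell = '.' → open
col 3: top cell = '.' → open
col 4: top cell = '.' → open
col 5: top cell = 'O' → FULL
col 6: top cell = 'O' → FULL

Answer: 1,2,3,4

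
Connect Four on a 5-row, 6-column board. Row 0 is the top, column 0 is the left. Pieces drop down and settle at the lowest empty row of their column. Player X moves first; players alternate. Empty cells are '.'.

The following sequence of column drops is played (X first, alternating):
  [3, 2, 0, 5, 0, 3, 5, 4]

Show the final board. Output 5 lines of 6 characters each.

Move 1: X drops in col 3, lands at row 4
Move 2: O drops in col 2, lands at row 4
Move 3: X drops in col 0, lands at row 4
Move 4: O drops in col 5, lands at row 4
Move 5: X drops in col 0, lands at row 3
Move 6: O drops in col 3, lands at row 3
Move 7: X drops in col 5, lands at row 3
Move 8: O drops in col 4, lands at row 4

Answer: ......
......
......
X..O.X
X.OXOO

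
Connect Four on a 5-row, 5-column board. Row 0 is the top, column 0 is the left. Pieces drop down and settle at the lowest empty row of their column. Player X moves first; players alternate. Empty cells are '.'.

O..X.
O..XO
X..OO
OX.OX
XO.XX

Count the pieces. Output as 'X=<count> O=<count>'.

X=8 O=8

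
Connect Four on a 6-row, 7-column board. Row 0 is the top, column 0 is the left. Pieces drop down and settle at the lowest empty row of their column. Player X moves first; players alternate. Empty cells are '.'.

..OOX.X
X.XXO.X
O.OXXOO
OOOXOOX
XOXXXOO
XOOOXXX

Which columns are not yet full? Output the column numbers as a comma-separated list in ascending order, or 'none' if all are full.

Answer: 0,1,5

Derivation:
col 0: top cell = '.' → open
col 1: top cell = '.' → open
col 2: top cell = 'O' → FULL
col 3: top cell = 'O' → FULL
col 4: top cell = 'X' → FULL
col 5: top cell = '.' → open
col 6: top cell = 'X' → FULL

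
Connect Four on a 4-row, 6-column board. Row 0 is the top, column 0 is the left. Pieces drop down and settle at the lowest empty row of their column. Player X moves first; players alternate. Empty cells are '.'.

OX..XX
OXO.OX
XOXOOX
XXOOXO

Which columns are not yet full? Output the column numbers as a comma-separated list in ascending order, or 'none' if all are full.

col 0: top cell = 'O' → FULL
col 1: top cell = 'X' → FULL
col 2: top cell = '.' → open
col 3: top cell = '.' → open
col 4: top cell = 'X' → FULL
col 5: top cell = 'X' → FULL

Answer: 2,3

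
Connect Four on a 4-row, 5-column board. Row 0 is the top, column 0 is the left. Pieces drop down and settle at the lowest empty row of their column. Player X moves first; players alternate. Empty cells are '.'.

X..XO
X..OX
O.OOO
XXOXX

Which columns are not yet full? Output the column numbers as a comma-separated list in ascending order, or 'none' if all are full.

col 0: top cell = 'X' → FULL
col 1: top cell = '.' → open
col 2: top cell = '.' → open
col 3: top cell = 'X' → FULL
col 4: top cell = 'O' → FULL

Answer: 1,2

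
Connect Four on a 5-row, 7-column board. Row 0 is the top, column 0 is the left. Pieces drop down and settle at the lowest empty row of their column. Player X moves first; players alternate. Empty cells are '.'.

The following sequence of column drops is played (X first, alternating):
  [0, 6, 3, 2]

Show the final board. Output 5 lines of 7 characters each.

Move 1: X drops in col 0, lands at row 4
Move 2: O drops in col 6, lands at row 4
Move 3: X drops in col 3, lands at row 4
Move 4: O drops in col 2, lands at row 4

Answer: .......
.......
.......
.......
X.OX..O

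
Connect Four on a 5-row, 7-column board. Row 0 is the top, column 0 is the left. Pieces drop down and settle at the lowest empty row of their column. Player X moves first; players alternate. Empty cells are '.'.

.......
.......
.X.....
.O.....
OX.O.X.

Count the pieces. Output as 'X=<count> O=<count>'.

X=3 O=3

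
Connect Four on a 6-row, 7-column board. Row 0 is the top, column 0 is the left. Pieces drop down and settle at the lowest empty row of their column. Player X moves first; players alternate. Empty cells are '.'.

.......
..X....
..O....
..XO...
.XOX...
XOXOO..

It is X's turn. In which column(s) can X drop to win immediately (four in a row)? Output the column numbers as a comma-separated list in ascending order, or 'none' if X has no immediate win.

col 0: drop X → no win
col 1: drop X → no win
col 2: drop X → no win
col 3: drop X → WIN!
col 4: drop X → no win
col 5: drop X → no win
col 6: drop X → no win

Answer: 3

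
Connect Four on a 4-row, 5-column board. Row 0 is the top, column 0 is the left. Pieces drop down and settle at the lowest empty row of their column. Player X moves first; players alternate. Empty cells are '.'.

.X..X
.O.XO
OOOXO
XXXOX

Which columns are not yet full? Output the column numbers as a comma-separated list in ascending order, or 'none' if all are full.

col 0: top cell = '.' → open
col 1: top cell = 'X' → FULL
col 2: top cell = '.' → open
col 3: top cell = '.' → open
col 4: top cell = 'X' → FULL

Answer: 0,2,3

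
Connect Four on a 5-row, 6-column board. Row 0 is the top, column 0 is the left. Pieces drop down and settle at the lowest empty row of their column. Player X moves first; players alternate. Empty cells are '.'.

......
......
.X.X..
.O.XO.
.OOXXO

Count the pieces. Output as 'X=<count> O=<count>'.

X=5 O=5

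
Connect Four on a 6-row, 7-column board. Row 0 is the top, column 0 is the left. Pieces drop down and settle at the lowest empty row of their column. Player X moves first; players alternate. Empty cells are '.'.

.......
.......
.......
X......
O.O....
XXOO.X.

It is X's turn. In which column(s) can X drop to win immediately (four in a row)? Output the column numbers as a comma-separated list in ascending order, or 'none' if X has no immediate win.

col 0: drop X → no win
col 1: drop X → no win
col 2: drop X → no win
col 3: drop X → no win
col 4: drop X → no win
col 5: drop X → no win
col 6: drop X → no win

Answer: none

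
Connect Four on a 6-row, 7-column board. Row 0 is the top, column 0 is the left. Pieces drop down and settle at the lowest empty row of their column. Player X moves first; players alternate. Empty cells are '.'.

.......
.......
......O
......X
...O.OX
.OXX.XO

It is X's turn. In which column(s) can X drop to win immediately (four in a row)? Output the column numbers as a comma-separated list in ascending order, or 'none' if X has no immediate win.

Answer: 4

Derivation:
col 0: drop X → no win
col 1: drop X → no win
col 2: drop X → no win
col 3: drop X → no win
col 4: drop X → WIN!
col 5: drop X → no win
col 6: drop X → no win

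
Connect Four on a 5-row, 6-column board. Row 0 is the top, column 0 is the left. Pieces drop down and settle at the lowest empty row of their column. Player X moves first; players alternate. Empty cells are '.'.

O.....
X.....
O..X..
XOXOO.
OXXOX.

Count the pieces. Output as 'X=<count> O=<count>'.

X=7 O=7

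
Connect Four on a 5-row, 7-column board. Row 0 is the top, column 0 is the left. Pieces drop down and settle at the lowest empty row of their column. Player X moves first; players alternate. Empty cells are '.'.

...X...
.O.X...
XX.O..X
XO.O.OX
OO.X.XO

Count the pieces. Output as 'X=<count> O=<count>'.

X=9 O=8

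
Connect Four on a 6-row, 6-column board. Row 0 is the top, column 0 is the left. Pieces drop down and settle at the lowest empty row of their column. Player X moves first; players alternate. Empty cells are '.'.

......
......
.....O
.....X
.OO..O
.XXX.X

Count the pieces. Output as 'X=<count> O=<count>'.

X=5 O=4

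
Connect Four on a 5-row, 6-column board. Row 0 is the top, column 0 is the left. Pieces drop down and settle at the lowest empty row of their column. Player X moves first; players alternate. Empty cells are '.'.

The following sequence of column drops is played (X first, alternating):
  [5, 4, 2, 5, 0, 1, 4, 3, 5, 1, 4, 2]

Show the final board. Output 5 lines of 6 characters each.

Answer: ......
......
....XX
.OO.XO
XOXOOX

Derivation:
Move 1: X drops in col 5, lands at row 4
Move 2: O drops in col 4, lands at row 4
Move 3: X drops in col 2, lands at row 4
Move 4: O drops in col 5, lands at row 3
Move 5: X drops in col 0, lands at row 4
Move 6: O drops in col 1, lands at row 4
Move 7: X drops in col 4, lands at row 3
Move 8: O drops in col 3, lands at row 4
Move 9: X drops in col 5, lands at row 2
Move 10: O drops in col 1, lands at row 3
Move 11: X drops in col 4, lands at row 2
Move 12: O drops in col 2, lands at row 3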